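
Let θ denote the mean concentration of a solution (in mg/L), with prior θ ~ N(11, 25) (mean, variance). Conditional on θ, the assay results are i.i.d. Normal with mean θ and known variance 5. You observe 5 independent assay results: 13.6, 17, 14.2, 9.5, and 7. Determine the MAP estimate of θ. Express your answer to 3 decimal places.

θ̂_MAP = 12.212

n = 5; x̄ = (13.6 + 17 + 14.2 + 9.5 + 7)/5 = 61.3/5 = 12.26.
For a Normal prior and Normal likelihood with known variance, the posterior is Normal; its mode equals its mean, the precision-weighted average.
Prior precision 1/σ₀² = 1/25 = 0.04; data precision n/σ² = 5/5 = 1.
θ̂ = (0.04·11 + 1·12.26) / (0.04 + 1) = 12.7/1.04 = 635/52 ≈ 12.212.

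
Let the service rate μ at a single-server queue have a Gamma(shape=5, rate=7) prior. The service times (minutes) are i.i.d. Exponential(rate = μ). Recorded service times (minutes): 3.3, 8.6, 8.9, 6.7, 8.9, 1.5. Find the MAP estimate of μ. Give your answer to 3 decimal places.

μ̂_MAP = 0.223

The Exponential(rate=μ) likelihood is ∝ μ^n e^(−μΣtᵢ). Here n = 6 and Σtᵢ = 3.3 + 8.6 + 8.9 + 6.7 + 8.9 + 1.5 = 37.9.
Posterior ∝ μ^4e^(−7μ) · μ^6e^(−37.9μ) = μ^10e^(−44.9μ), i.e. Gamma(11, 44.9).
Mode = (a−1)/b = 10/44.9 ≈ 0.223.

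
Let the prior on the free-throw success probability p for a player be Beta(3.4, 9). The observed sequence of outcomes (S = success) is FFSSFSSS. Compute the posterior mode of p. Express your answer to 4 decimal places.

Prior: Beta(3.4, 9).
Data: 5 successes in 8 trials (from the sequence). The binomial likelihood contributes p^5(1−p)^3, so the posterior is Beta(3.4+5, 9+3) = Beta(8.4, 12).
For Beta(a, b) with a, b > 1 the mode is (a−1)/(a+b−2) = 7.4/18.4 ≈ 0.4022.

p̂_MAP = 0.4022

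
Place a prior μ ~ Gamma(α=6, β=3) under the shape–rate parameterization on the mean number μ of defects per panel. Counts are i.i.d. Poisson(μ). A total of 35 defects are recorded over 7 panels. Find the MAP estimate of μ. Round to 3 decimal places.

Σxᵢ = 35, n = 7.
Posterior ∝ μ^5e^(−3μ) · μ^35e^(−7μ) = μ^40e^(−10μ), i.e. Gamma(shape=41, rate=10).
The mode of a Gamma(a, b) with a ≥ 1 (shape–rate) is (a−1)/b = 40/10 ≈ 4.000.

μ̂_MAP = 4.000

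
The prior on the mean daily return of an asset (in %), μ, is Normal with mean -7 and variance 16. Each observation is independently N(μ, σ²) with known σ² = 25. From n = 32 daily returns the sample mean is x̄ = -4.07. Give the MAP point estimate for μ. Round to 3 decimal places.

μ̂_MAP = -4.206

n = 32, x̄ = -4.07.
For a Normal prior and Normal likelihood with known variance, the posterior is Normal; its mode equals its mean, the precision-weighted average.
Prior precision 1/σ₀² = 1/16 = 0.0625; data precision n/σ² = 32/25 = 1.28.
μ̂ = (0.0625·(-7) + 1.28·(-4.07)) / (0.0625 + 1.28) = (-5.6471)/1.3425 = -56471/13425 ≈ -4.206.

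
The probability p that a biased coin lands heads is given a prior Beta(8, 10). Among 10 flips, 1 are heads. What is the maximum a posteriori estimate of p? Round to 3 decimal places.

p̂_MAP = 0.308

Prior: Beta(8, 10).
Data: 1 success in 10 trials. The binomial likelihood contributes p(1−p)^9, so the posterior is Beta(8+1, 10+9) = Beta(9, 19).
For Beta(a, b) with a, b > 1 the mode is (a−1)/(a+b−2) = 8/26 ≈ 0.308.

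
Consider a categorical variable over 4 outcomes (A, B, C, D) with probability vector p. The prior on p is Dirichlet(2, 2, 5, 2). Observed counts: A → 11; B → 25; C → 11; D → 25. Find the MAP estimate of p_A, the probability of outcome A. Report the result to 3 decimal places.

MAP estimate of p_A = 0.152

The posterior is Dirichlet(αᵢ + nᵢ) = Dirichlet(13, 27, 16, 27).
For a Dirichlet(a₁,…,a_K) with all aᵢ > 1, the mode has j-th component (aⱼ − 1)/(Σaᵢ − K).
Here Σaᵢ = 83 and K = 4, so p_A = (13 − 1)/(83 − 4) = 12/79 ≈ 0.152.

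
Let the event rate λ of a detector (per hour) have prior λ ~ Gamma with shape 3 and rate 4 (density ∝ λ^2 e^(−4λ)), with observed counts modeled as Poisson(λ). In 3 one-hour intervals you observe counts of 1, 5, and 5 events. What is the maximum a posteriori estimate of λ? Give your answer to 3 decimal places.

Σxᵢ = 1+5+5 = 11, with n = 3.
Posterior ∝ λ^2e^(−4λ) · λ^11e^(−3λ) = λ^13e^(−7λ), i.e. Gamma(shape=14, rate=7).
The mode of a Gamma(a, b) with a ≥ 1 (shape–rate) is (a−1)/b = 13/7 ≈ 1.857.

λ̂_MAP = 1.857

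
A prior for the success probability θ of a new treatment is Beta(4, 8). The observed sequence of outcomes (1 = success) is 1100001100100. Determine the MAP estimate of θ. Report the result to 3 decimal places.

Prior: Beta(4, 8).
Data: 5 successes in 13 trials (from the sequence). The binomial likelihood contributes θ^5(1−θ)^8, so the posterior is Beta(4+5, 8+8) = Beta(9, 16).
For Beta(a, b) with a, b > 1 the mode is (a−1)/(a+b−2) = 8/23 ≈ 0.348.

θ̂_MAP = 0.348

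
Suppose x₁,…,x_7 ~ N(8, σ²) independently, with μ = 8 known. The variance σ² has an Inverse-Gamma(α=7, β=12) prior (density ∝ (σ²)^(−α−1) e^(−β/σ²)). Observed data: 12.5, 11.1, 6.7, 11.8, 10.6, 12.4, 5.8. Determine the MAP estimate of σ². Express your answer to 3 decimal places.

Sum of squared deviations about the known mean: SS = (12.5−8)² + (11.1−8)² + (6.7−8)² + (11.8−8)² + (10.6−8)² + (12.4−8)² + (5.8−8)² = 76.95.
The Normal likelihood contributes (σ²)^(−n/2) exp(−SS/(2σ²)), so the posterior is Inverse-Gamma(α + n/2, β + SS/2) = Inverse-Gamma(10.5, 50.475).
The mode of Inverse-Gamma(a, b) is b/(a+1) = 50.475/11.5 ≈ 4.389.

σ̂²_MAP = 4.389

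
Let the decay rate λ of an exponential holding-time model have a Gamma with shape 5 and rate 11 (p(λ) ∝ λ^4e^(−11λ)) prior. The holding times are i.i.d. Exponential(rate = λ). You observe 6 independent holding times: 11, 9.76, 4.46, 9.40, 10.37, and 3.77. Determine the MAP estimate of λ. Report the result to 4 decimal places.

λ̂_MAP = 0.1673

The Exponential(rate=λ) likelihood is ∝ λ^n e^(−λΣtᵢ). Here n = 6 and Σtᵢ = 11 + 9.76 + 4.46 + 9.40 + 10.37 + 3.77 = 48.76.
Posterior ∝ λ^4e^(−11λ) · λ^6e^(−48.76λ) = λ^10e^(−59.76λ), i.e. Gamma(11, 59.76).
Mode = (a−1)/b = 10/59.76 ≈ 0.1673.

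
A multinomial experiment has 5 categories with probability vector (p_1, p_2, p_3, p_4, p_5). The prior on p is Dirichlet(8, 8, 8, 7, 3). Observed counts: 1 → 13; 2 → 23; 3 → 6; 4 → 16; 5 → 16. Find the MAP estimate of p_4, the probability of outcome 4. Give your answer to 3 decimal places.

MAP estimate: 0.214

The posterior is Dirichlet(αᵢ + nᵢ) = Dirichlet(21, 31, 14, 23, 19).
For a Dirichlet(a₁,…,a_K) with all aᵢ > 1, the mode has j-th component (aⱼ − 1)/(Σaᵢ − K).
Here Σaᵢ = 108 and K = 5, so p_4 = (23 − 1)/(108 − 5) = 22/103 ≈ 0.214.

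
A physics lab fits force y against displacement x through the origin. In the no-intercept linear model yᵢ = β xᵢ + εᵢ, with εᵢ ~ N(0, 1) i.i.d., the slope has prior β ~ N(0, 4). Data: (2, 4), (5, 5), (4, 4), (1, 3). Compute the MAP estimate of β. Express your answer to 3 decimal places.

β̂_MAP = 1.124

log p(β | y) = −Σ(yᵢ − βxᵢ)²/(2·1) − β²/(2·4) + const.
Setting the derivative to zero: Σxᵢ(yᵢ − βxᵢ)/1 − β/4 = 0, so β = Σxᵢyᵢ / (Σxᵢ² + σ²/τ²).
Σxᵢyᵢ = 2·4 + 5·5 + 4·4 + 1·3 = 52; Σxᵢ² = 46; σ²/τ² = 0.25.
β̂_MAP = 52 / (46 + 0.25) = 52/46.25 ≈ 1.124.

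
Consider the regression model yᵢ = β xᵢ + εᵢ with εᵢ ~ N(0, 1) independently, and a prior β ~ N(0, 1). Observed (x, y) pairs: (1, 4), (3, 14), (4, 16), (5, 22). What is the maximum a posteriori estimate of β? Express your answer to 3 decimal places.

β̂_MAP = 4.231

log p(β | y) = −Σ(yᵢ − βxᵢ)²/(2·1) − β²/(2·1) + const.
Setting the derivative to zero: Σxᵢ(yᵢ − βxᵢ)/1 − β/1 = 0, so β = Σxᵢyᵢ / (Σxᵢ² + σ²/τ²).
Σxᵢyᵢ = 1·4 + 3·14 + 4·16 + 5·22 = 220; Σxᵢ² = 51; σ²/τ² = 1.
β̂_MAP = 220 / (51 + 1) = 220/52 ≈ 4.231.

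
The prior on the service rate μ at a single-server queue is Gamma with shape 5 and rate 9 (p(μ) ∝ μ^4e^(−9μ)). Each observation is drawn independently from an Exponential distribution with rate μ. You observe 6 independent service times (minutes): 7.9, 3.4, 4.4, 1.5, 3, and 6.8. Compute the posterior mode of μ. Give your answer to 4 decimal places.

μ̂_MAP = 0.2778

The Exponential(rate=μ) likelihood is ∝ μ^n e^(−μΣtᵢ). Here n = 6 and Σtᵢ = 7.9 + 3.4 + 4.4 + 1.5 + 3 + 6.8 = 27.
Posterior ∝ μ^4e^(−9μ) · μ^6e^(−27μ) = μ^10e^(−36μ), i.e. Gamma(11, 36).
Mode = (a−1)/b = 10/36 ≈ 0.2778.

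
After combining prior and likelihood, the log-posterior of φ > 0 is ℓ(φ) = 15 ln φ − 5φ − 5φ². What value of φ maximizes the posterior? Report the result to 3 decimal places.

ℓ'(φ) = 15/φ − 5 − 10φ. Setting this to zero and multiplying by φ: 10φ² + 5φ − 15 = 0.
φ = (−5 + √(5² + 4·10·15)) / (2·10) = (−5 + √625) / 20 = (−5 + 25)/20 = 1.
ℓ''(φ) = −15/φ² − 10 < 0, confirming a maximum.

φ̂_MAP = 1.000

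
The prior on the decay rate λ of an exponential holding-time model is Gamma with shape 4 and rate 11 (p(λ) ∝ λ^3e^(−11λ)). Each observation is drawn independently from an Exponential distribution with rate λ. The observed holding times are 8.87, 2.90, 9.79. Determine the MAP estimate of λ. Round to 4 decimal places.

λ̂_MAP = 0.1843

The Exponential(rate=λ) likelihood is ∝ λ^n e^(−λΣtᵢ). Here n = 3 and Σtᵢ = 8.87 + 2.90 + 9.79 = 21.56.
Posterior ∝ λ^3e^(−11λ) · λ^3e^(−21.56λ) = λ^6e^(−32.56λ), i.e. Gamma(7, 32.56).
Mode = (a−1)/b = 6/32.56 ≈ 0.1843.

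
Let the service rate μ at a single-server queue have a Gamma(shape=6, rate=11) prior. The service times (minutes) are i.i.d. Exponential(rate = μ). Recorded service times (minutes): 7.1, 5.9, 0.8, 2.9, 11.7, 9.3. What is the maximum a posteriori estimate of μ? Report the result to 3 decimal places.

μ̂_MAP = 0.226

The Exponential(rate=μ) likelihood is ∝ μ^n e^(−μΣtᵢ). Here n = 6 and Σtᵢ = 7.1 + 5.9 + 0.8 + 2.9 + 11.7 + 9.3 = 37.7.
Posterior ∝ μ^5e^(−11μ) · μ^6e^(−37.7μ) = μ^11e^(−48.7μ), i.e. Gamma(12, 48.7).
Mode = (a−1)/b = 11/48.7 ≈ 0.226.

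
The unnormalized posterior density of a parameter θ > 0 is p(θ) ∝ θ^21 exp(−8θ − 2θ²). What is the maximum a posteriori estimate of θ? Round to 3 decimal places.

ℓ'(θ) = 21/θ − 8 − 4θ. Setting this to zero and multiplying by θ: 4θ² + 8θ − 21 = 0.
θ = (−8 + √(8² + 4·4·21)) / (2·4) = (−8 + √400) / 8 = (−8 + 20)/8 = 3/2.
ℓ''(θ) = −21/θ² − 4 < 0, confirming a maximum.

θ̂_MAP = 1.500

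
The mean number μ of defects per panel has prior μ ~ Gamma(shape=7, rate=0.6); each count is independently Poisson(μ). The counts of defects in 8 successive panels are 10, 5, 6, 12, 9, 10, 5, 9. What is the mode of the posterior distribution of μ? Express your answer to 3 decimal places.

μ̂_MAP = 8.372

Σxᵢ = 10+5+6+12+9+10+5+9 = 66, with n = 8.
Posterior ∝ μ^6e^(−0.6μ) · μ^66e^(−8μ) = μ^72e^(−8.6μ), i.e. Gamma(shape=73, rate=8.6).
The mode of a Gamma(a, b) with a ≥ 1 (shape–rate) is (a−1)/b = 72/8.6 ≈ 8.372.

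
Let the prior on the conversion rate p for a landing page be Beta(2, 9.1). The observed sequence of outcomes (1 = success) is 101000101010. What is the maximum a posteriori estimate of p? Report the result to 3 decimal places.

p̂_MAP = 0.284

Prior: Beta(2, 9.1).
Data: 5 successes in 12 trials (from the sequence). The binomial likelihood contributes p^5(1−p)^7, so the posterior is Beta(2+5, 9.1+7) = Beta(7, 16.1).
For Beta(a, b) with a, b > 1 the mode is (a−1)/(a+b−2) = 6/21.1 ≈ 0.284.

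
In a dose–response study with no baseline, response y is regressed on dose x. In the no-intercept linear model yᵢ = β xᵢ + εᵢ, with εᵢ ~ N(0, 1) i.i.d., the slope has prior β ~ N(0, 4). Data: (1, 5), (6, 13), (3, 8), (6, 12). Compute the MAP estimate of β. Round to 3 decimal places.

log p(β | y) = −Σ(yᵢ − βxᵢ)²/(2·1) − β²/(2·4) + const.
Setting the derivative to zero: Σxᵢ(yᵢ − βxᵢ)/1 − β/4 = 0, so β = Σxᵢyᵢ / (Σxᵢ² + σ²/τ²).
Σxᵢyᵢ = 1·5 + 6·13 + 3·8 + 6·12 = 179; Σxᵢ² = 82; σ²/τ² = 0.25.
β̂_MAP = 179 / (82 + 0.25) = 179/82.25 ≈ 2.176.

β̂_MAP = 2.176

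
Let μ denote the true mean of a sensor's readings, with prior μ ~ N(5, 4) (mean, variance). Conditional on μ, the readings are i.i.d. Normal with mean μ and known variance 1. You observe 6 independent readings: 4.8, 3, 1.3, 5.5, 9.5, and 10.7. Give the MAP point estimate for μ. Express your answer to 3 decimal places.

n = 6; x̄ = (4.8 + 3 + 1.3 + 5.5 + 9.5 + 10.7)/6 = 34.8/6 = 5.8.
For a Normal prior and Normal likelihood with known variance, the posterior is Normal; its mode equals its mean, the precision-weighted average.
Prior precision 1/σ₀² = 1/4 = 0.25; data precision n/σ² = 6/1 = 6.
μ̂ = (0.25·5 + 6·5.8) / (0.25 + 6) = 36.05/6.25 = 5.768.

μ̂_MAP = 5.768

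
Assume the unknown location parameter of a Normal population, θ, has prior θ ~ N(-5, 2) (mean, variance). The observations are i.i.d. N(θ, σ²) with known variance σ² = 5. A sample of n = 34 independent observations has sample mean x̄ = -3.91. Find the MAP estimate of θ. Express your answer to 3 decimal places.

θ̂_MAP = -3.985

n = 34, x̄ = -3.91.
For a Normal prior and Normal likelihood with known variance, the posterior is Normal; its mode equals its mean, the precision-weighted average.
Prior precision 1/σ₀² = 1/2 = 0.5; data precision n/σ² = 34/5 = 6.8.
θ̂ = (0.5·(-5) + 6.8·(-3.91)) / (0.5 + 6.8) = (-29.088)/7.3 = -7272/1825 ≈ -3.985.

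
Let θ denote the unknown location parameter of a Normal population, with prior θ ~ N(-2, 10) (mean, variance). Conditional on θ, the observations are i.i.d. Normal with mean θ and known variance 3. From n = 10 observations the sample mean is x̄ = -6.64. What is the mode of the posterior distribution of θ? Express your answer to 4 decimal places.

n = 10, x̄ = -6.64.
For a Normal prior and Normal likelihood with known variance, the posterior is Normal; its mode equals its mean, the precision-weighted average.
Prior precision 1/σ₀² = 1/10 = 0.1; data precision n/σ² = 10/3.
θ̂ = (0.1·(-2) + (10/3)·(-6.64)) / (0.1 + 10/3) = (-67/3)/(103/30) = -670/103 ≈ -6.5049.

θ̂_MAP = -6.5049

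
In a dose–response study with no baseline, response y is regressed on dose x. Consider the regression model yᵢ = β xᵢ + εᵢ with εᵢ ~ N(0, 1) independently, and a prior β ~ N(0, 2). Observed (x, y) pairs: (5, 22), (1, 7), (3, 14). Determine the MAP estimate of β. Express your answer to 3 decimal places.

β̂_MAP = 4.479

log p(β | y) = −Σ(yᵢ − βxᵢ)²/(2·1) − β²/(2·2) + const.
Setting the derivative to zero: Σxᵢ(yᵢ − βxᵢ)/1 − β/2 = 0, so β = Σxᵢyᵢ / (Σxᵢ² + σ²/τ²).
Σxᵢyᵢ = 5·22 + 1·7 + 3·14 = 159; Σxᵢ² = 35; σ²/τ² = 0.5.
β̂_MAP = 159 / (35 + 0.5) = 159/35.5 ≈ 4.479.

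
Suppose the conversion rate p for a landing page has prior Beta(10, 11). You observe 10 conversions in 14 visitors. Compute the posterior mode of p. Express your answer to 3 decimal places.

p̂_MAP = 0.576

Prior: Beta(10, 11).
Data: 10 successes in 14 trials. The binomial likelihood contributes p^10(1−p)^4, so the posterior is Beta(10+10, 11+4) = Beta(20, 15).
For Beta(a, b) with a, b > 1 the mode is (a−1)/(a+b−2) = 19/33 ≈ 0.576.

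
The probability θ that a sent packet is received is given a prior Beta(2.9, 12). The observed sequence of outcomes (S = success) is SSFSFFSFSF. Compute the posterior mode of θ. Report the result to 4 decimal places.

θ̂_MAP = 0.3013

Prior: Beta(2.9, 12).
Data: 5 successes in 10 trials (from the sequence). The binomial likelihood contributes θ^5(1−θ)^5, so the posterior is Beta(2.9+5, 12+5) = Beta(7.9, 17).
For Beta(a, b) with a, b > 1 the mode is (a−1)/(a+b−2) = 6.9/22.9 ≈ 0.3013.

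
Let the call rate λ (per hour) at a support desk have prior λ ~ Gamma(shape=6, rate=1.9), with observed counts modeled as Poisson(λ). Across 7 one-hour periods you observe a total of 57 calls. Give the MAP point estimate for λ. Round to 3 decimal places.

Σxᵢ = 57, n = 7.
Posterior ∝ λ^5e^(−1.9λ) · λ^57e^(−7λ) = λ^62e^(−8.9λ), i.e. Gamma(shape=63, rate=8.9).
The mode of a Gamma(a, b) with a ≥ 1 (shape–rate) is (a−1)/b = 62/8.9 ≈ 6.966.

λ̂_MAP = 6.966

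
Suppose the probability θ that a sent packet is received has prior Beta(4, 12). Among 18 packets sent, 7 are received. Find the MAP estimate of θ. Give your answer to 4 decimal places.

θ̂_MAP = 0.3125

Prior: Beta(4, 12).
Data: 7 successes in 18 trials. The binomial likelihood contributes θ^7(1−θ)^11, so the posterior is Beta(4+7, 12+11) = Beta(11, 23).
For Beta(a, b) with a, b > 1 the mode is (a−1)/(a+b−2) = 10/32 ≈ 0.3125.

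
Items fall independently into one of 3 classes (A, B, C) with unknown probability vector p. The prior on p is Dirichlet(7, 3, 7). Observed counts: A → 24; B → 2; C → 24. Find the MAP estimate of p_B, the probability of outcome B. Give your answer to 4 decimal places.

MAP estimate of p_B = 0.0625

The posterior is Dirichlet(αᵢ + nᵢ) = Dirichlet(31, 5, 31).
For a Dirichlet(a₁,…,a_K) with all aᵢ > 1, the mode has j-th component (aⱼ − 1)/(Σaᵢ − K).
Here Σaᵢ = 67 and K = 3, so p_B = (5 − 1)/(67 − 3) = 4/64 ≈ 0.0625.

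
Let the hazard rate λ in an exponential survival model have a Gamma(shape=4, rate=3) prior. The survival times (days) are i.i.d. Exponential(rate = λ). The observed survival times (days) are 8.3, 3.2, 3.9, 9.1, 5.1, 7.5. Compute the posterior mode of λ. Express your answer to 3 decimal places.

The Exponential(rate=λ) likelihood is ∝ λ^n e^(−λΣtᵢ). Here n = 6 and Σtᵢ = 8.3 + 3.2 + 3.9 + 9.1 + 5.1 + 7.5 = 37.1.
Posterior ∝ λ^3e^(−3λ) · λ^6e^(−37.1λ) = λ^9e^(−40.1λ), i.e. Gamma(10, 40.1).
Mode = (a−1)/b = 9/40.1 ≈ 0.224.

λ̂_MAP = 0.224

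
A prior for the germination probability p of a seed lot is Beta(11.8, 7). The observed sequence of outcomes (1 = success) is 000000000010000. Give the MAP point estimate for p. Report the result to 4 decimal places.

p̂_MAP = 0.3711

Prior: Beta(11.8, 7).
Data: 1 success in 15 trials (from the sequence). The binomial likelihood contributes p(1−p)^14, so the posterior is Beta(11.8+1, 7+14) = Beta(12.8, 21).
For Beta(a, b) with a, b > 1 the mode is (a−1)/(a+b−2) = 11.8/31.8 ≈ 0.3711.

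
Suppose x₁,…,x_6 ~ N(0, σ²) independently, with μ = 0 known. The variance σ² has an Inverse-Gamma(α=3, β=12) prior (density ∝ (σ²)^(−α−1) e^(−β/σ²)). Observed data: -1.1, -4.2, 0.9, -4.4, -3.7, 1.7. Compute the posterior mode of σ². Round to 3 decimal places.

Sum of squared deviations about the known mean: SS = (-1.1−0)² + (-4.2−0)² + (0.9−0)² + (-4.4−0)² + (-3.7−0)² + (1.7−0)² = 55.6.
The Normal likelihood contributes (σ²)^(−n/2) exp(−SS/(2σ²)), so the posterior is Inverse-Gamma(α + n/2, β + SS/2) = Inverse-Gamma(6, 39.8).
The mode of Inverse-Gamma(a, b) is b/(a+1) = 39.8/7 ≈ 5.686.

σ̂²_MAP = 5.686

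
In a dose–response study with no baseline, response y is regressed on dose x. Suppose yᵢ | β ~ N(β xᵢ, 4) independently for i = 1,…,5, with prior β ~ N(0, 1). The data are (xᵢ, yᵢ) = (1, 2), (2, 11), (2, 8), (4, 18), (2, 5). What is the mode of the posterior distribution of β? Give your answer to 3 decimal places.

β̂_MAP = 3.697

log p(β | y) = −Σ(yᵢ − βxᵢ)²/(2·4) − β²/(2·1) + const.
Setting the derivative to zero: Σxᵢ(yᵢ − βxᵢ)/4 − β/1 = 0, so β = Σxᵢyᵢ / (Σxᵢ² + σ²/τ²).
Σxᵢyᵢ = 1·2 + 2·11 + 2·8 + 4·18 + 2·5 = 122; Σxᵢ² = 29; σ²/τ² = 4.
β̂_MAP = 122 / (29 + 4) = 122/33 ≈ 3.697.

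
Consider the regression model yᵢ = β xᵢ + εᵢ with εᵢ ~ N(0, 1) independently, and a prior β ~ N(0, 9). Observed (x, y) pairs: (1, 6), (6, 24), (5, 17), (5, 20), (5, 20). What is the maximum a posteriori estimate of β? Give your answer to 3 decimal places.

β̂_MAP = 3.880

log p(β | y) = −Σ(yᵢ − βxᵢ)²/(2·1) − β²/(2·9) + const.
Setting the derivative to zero: Σxᵢ(yᵢ − βxᵢ)/1 − β/9 = 0, so β = Σxᵢyᵢ / (Σxᵢ² + σ²/τ²).
Σxᵢyᵢ = 1·6 + 6·24 + 5·17 + 5·20 + 5·20 = 435; Σxᵢ² = 112; σ²/τ² = 1/9.
β̂_MAP = 435 / (112 + 1/9) = 435/(1009/9) = 3915/1009 ≈ 3.880.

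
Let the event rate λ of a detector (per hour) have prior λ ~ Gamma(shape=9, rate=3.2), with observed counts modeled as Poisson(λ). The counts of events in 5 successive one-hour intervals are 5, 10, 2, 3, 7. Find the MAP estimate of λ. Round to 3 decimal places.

λ̂_MAP = 4.268

Σxᵢ = 5+10+2+3+7 = 27, with n = 5.
Posterior ∝ λ^8e^(−3.2λ) · λ^27e^(−5λ) = λ^35e^(−8.2λ), i.e. Gamma(shape=36, rate=8.2).
The mode of a Gamma(a, b) with a ≥ 1 (shape–rate) is (a−1)/b = 35/8.2 ≈ 4.268.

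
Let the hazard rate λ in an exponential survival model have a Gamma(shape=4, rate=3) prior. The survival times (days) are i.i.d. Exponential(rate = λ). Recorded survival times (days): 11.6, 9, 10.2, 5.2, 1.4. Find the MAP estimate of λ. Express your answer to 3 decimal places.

λ̂_MAP = 0.198

The Exponential(rate=λ) likelihood is ∝ λ^n e^(−λΣtᵢ). Here n = 5 and Σtᵢ = 11.6 + 9 + 10.2 + 5.2 + 1.4 = 37.4.
Posterior ∝ λ^3e^(−3λ) · λ^5e^(−37.4λ) = λ^8e^(−40.4λ), i.e. Gamma(9, 40.4).
Mode = (a−1)/b = 8/40.4 ≈ 0.198.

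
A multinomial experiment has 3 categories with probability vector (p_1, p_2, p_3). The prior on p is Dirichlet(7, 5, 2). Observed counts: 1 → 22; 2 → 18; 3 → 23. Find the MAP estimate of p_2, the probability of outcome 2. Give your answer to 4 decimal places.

The posterior is Dirichlet(αᵢ + nᵢ) = Dirichlet(29, 23, 25).
For a Dirichlet(a₁,…,a_K) with all aᵢ > 1, the mode has j-th component (aⱼ − 1)/(Σaᵢ − K).
Here Σaᵢ = 77 and K = 3, so p_2 = (23 − 1)/(77 − 3) = 22/74 ≈ 0.2973.

MAP estimate: 0.2973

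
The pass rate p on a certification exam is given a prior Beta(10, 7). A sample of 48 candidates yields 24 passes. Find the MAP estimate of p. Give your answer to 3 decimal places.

Prior: Beta(10, 7).
Data: 24 successes in 48 trials. The binomial likelihood contributes p^24(1−p)^24, so the posterior is Beta(10+24, 7+24) = Beta(34, 31).
For Beta(a, b) with a, b > 1 the mode is (a−1)/(a+b−2) = 33/63 ≈ 0.524.

p̂_MAP = 0.524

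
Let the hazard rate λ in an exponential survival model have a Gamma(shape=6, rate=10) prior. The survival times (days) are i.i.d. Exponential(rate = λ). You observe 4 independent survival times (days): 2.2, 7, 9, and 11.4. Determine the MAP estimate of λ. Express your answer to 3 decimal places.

The Exponential(rate=λ) likelihood is ∝ λ^n e^(−λΣtᵢ). Here n = 4 and Σtᵢ = 2.2 + 7 + 9 + 11.4 = 29.6.
Posterior ∝ λ^5e^(−10λ) · λ^4e^(−29.6λ) = λ^9e^(−39.6λ), i.e. Gamma(10, 39.6).
Mode = (a−1)/b = 9/39.6 ≈ 0.227.

λ̂_MAP = 0.227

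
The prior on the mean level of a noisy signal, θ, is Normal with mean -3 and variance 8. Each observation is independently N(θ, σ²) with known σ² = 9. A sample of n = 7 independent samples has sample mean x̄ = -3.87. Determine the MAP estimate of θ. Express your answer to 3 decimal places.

n = 7, x̄ = -3.87.
For a Normal prior and Normal likelihood with known variance, the posterior is Normal; its mode equals its mean, the precision-weighted average.
Prior precision 1/σ₀² = 1/8 = 0.125; data precision n/σ² = 7/9.
θ̂ = (0.125·(-3) + (7/9)·(-3.87)) / (0.125 + 7/9) = (-3.385)/(65/72) = -6093/1625 ≈ -3.750.

θ̂_MAP = -3.750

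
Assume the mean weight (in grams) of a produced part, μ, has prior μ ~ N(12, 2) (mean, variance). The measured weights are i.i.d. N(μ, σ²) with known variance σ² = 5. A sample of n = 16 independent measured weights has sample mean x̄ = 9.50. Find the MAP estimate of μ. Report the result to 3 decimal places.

n = 16, x̄ = 9.50.
For a Normal prior and Normal likelihood with known variance, the posterior is Normal; its mode equals its mean, the precision-weighted average.
Prior precision 1/σ₀² = 1/2 = 0.5; data precision n/σ² = 16/5 = 3.2.
μ̂ = (0.5·12 + 3.2·9.5) / (0.5 + 3.2) = 36.4/3.7 = 364/37 ≈ 9.838.

μ̂_MAP = 9.838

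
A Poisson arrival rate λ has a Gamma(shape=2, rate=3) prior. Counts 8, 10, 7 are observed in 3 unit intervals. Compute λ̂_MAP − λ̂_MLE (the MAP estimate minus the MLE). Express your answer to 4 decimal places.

Σxᵢ = 25. Posterior is Gamma(27, 6); MAP = (27−1)/6 = 26/6 ≈ 4.33333.
MLE = x̄ = 25/3 ≈ 8.33333.
Difference = 26/6 − 25/3 = -4 ≈ -4.0000.

MAP − MLE = -4.0000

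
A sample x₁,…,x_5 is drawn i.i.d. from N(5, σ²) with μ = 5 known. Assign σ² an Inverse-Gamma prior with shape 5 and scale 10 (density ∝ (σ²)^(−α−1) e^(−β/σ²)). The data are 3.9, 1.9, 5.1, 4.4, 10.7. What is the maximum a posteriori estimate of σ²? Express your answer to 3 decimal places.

σ̂²_MAP = 3.746

Sum of squared deviations about the known mean: SS = (3.9−5)² + (1.9−5)² + (5.1−5)² + (4.4−5)² + (10.7−5)² = 43.68.
The Normal likelihood contributes (σ²)^(−n/2) exp(−SS/(2σ²)), so the posterior is Inverse-Gamma(α + n/2, β + SS/2) = Inverse-Gamma(7.5, 31.84).
The mode of Inverse-Gamma(a, b) is b/(a+1) = 31.84/8.5 ≈ 3.746.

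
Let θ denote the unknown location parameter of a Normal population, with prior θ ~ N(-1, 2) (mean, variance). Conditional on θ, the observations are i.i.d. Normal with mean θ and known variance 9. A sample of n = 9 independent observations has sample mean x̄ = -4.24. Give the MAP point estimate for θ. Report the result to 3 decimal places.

θ̂_MAP = -3.160

n = 9, x̄ = -4.24.
For a Normal prior and Normal likelihood with known variance, the posterior is Normal; its mode equals its mean, the precision-weighted average.
Prior precision 1/σ₀² = 1/2 = 0.5; data precision n/σ² = 9/9 = 1.
θ̂ = (0.5·(-1) + 1·(-4.24)) / (0.5 + 1) = (-4.74)/1.5 = -3.160.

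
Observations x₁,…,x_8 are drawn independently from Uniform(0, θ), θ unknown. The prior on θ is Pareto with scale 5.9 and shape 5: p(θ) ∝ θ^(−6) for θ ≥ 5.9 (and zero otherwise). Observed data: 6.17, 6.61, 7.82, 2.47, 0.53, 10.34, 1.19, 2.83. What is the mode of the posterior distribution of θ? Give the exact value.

θ̂_MAP = 10.34

The Uniform(0, θ) likelihood is θ^(−n) for θ ≥ max(xᵢ), zero otherwise. Here max(xᵢ) = 10.34.
Posterior ∝ θ^(−6) · θ^(−8) = θ^(−14) on θ ≥ max(5.9, 10.34) = 10.34.
This density is strictly decreasing in θ, so the posterior mode lies at the lower boundary of the support.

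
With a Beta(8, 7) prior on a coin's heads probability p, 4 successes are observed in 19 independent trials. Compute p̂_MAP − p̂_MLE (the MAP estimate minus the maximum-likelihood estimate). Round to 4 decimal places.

MAP − MLE = 0.1332

Posterior is Beta(12, 22); MAP = (12−1)/(34−2) = 11/32 ≈ 0.34375.
MLE ignores the prior: p̂_MLE = k/n = 4/19 ≈ 0.21053.
Difference = 11/32 − 4/19 = 81/608 ≈ 0.1332.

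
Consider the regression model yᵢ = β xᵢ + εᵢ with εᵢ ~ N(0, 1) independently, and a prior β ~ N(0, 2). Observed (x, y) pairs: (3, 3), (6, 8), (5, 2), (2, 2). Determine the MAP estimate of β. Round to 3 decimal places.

β̂_MAP = 0.953

log p(β | y) = −Σ(yᵢ − βxᵢ)²/(2·1) − β²/(2·2) + const.
Setting the derivative to zero: Σxᵢ(yᵢ − βxᵢ)/1 − β/2 = 0, so β = Σxᵢyᵢ / (Σxᵢ² + σ²/τ²).
Σxᵢyᵢ = 3·3 + 6·8 + 5·2 + 2·2 = 71; Σxᵢ² = 74; σ²/τ² = 0.5.
β̂_MAP = 71 / (74 + 0.5) = 71/74.5 ≈ 0.953.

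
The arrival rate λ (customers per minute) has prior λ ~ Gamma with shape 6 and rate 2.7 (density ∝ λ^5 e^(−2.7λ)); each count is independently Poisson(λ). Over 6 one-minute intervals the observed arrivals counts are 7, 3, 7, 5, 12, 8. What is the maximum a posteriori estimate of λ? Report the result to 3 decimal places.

Σxᵢ = 7+3+7+5+12+8 = 42, with n = 6.
Posterior ∝ λ^5e^(−2.7λ) · λ^42e^(−6λ) = λ^47e^(−8.7λ), i.e. Gamma(shape=48, rate=8.7).
The mode of a Gamma(a, b) with a ≥ 1 (shape–rate) is (a−1)/b = 47/8.7 ≈ 5.402.

λ̂_MAP = 5.402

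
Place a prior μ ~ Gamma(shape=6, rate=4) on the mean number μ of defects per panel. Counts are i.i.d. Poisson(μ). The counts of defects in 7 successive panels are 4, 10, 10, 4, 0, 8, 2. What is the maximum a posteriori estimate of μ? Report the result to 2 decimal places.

μ̂_MAP = 3.91

Σxᵢ = 4+10+10+4+0+8+2 = 38, with n = 7.
Posterior ∝ μ^5e^(−4μ) · μ^38e^(−7μ) = μ^43e^(−11μ), i.e. Gamma(shape=44, rate=11).
The mode of a Gamma(a, b) with a ≥ 1 (shape–rate) is (a−1)/b = 43/11 ≈ 3.91.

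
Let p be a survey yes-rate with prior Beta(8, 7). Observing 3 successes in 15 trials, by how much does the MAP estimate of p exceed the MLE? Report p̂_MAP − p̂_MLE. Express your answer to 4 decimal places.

Posterior is Beta(11, 19); MAP = (11−1)/(30−2) = 10/28 ≈ 0.35714.
MLE ignores the prior: p̂_MLE = k/n = 3/15 ≈ 0.20000.
Difference = 10/28 − 3/15 = 11/70 ≈ 0.1571.

MAP − MLE = 0.1571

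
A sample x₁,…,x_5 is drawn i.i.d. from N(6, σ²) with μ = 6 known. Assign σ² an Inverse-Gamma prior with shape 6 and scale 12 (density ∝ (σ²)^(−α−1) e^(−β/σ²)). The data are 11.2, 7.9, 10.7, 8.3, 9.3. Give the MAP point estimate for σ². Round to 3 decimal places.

Sum of squared deviations about the known mean: SS = (11.2−6)² + (7.9−6)² + (10.7−6)² + (8.3−6)² + (9.3−6)² = 68.92.
The Normal likelihood contributes (σ²)^(−n/2) exp(−SS/(2σ²)), so the posterior is Inverse-Gamma(α + n/2, β + SS/2) = Inverse-Gamma(8.5, 46.46).
The mode of Inverse-Gamma(a, b) is b/(a+1) = 46.46/9.5 ≈ 4.891.

σ̂²_MAP = 4.891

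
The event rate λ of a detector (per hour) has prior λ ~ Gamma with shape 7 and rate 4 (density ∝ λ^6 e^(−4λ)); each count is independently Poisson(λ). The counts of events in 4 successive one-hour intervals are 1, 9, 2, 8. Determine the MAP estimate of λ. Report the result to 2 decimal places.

Σxᵢ = 1+9+2+8 = 20, with n = 4.
Posterior ∝ λ^6e^(−4λ) · λ^20e^(−4λ) = λ^26e^(−8λ), i.e. Gamma(shape=27, rate=8).
The mode of a Gamma(a, b) with a ≥ 1 (shape–rate) is (a−1)/b = 26/8 ≈ 3.25.

λ̂_MAP = 3.25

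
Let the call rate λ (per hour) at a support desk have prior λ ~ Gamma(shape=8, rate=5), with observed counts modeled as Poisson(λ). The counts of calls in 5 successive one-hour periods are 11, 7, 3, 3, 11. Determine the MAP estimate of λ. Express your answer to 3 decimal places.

Σxᵢ = 11+7+3+3+11 = 35, with n = 5.
Posterior ∝ λ^7e^(−5λ) · λ^35e^(−5λ) = λ^42e^(−10λ), i.e. Gamma(shape=43, rate=10).
The mode of a Gamma(a, b) with a ≥ 1 (shape–rate) is (a−1)/b = 42/10 ≈ 4.200.

λ̂_MAP = 4.200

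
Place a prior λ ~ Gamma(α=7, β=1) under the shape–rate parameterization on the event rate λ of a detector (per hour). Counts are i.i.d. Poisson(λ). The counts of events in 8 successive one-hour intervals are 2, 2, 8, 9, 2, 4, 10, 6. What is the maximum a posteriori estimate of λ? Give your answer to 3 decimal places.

λ̂_MAP = 5.444

Σxᵢ = 2+2+8+9+2+4+10+6 = 43, with n = 8.
Posterior ∝ λ^6e^(−1λ) · λ^43e^(−8λ) = λ^49e^(−9λ), i.e. Gamma(shape=50, rate=9).
The mode of a Gamma(a, b) with a ≥ 1 (shape–rate) is (a−1)/b = 49/9 ≈ 5.444.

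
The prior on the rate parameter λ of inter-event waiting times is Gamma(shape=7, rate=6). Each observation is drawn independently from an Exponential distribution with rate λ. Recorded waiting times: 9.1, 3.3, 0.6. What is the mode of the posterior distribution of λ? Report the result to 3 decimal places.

λ̂_MAP = 0.474

The Exponential(rate=λ) likelihood is ∝ λ^n e^(−λΣtᵢ). Here n = 3 and Σtᵢ = 9.1 + 3.3 + 0.6 = 13.
Posterior ∝ λ^6e^(−6λ) · λ^3e^(−13λ) = λ^9e^(−19λ), i.e. Gamma(10, 19).
Mode = (a−1)/b = 9/19 ≈ 0.474.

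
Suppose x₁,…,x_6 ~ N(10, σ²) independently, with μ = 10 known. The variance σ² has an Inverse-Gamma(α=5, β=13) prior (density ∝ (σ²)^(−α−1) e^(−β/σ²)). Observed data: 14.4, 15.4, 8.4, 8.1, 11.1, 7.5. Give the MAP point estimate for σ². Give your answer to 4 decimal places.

σ̂²_MAP = 4.8972

Sum of squared deviations about the known mean: SS = (14.4−10)² + (15.4−10)² + (8.4−10)² + (8.1−10)² + (11.1−10)² + (7.5−10)² = 62.15.
The Normal likelihood contributes (σ²)^(−n/2) exp(−SS/(2σ²)), so the posterior is Inverse-Gamma(α + n/2, β + SS/2) = Inverse-Gamma(8, 44.075).
The mode of Inverse-Gamma(a, b) is b/(a+1) = 44.075/9 ≈ 4.8972.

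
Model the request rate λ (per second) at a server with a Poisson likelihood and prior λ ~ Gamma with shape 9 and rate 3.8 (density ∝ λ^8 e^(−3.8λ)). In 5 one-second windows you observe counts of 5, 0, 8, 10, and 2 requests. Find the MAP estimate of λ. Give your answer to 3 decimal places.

Σxᵢ = 5+0+8+10+2 = 25, with n = 5.
Posterior ∝ λ^8e^(−3.8λ) · λ^25e^(−5λ) = λ^33e^(−8.8λ), i.e. Gamma(shape=34, rate=8.8).
The mode of a Gamma(a, b) with a ≥ 1 (shape–rate) is (a−1)/b = 33/8.8 ≈ 3.750.

λ̂_MAP = 3.750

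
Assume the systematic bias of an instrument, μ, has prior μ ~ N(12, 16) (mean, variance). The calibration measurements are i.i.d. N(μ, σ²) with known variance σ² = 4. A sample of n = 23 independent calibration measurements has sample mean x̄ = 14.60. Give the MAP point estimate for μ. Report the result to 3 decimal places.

n = 23, x̄ = 14.60.
For a Normal prior and Normal likelihood with known variance, the posterior is Normal; its mode equals its mean, the precision-weighted average.
Prior precision 1/σ₀² = 1/16 = 0.0625; data precision n/σ² = 23/4 = 5.75.
μ̂ = (0.0625·12 + 5.75·14.6) / (0.0625 + 5.75) = 84.7/5.8125 = 6776/465 ≈ 14.572.

μ̂_MAP = 14.572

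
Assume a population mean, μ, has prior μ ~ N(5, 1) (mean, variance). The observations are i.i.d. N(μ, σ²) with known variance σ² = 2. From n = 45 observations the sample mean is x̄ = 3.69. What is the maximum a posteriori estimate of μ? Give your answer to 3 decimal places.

n = 45, x̄ = 3.69.
For a Normal prior and Normal likelihood with known variance, the posterior is Normal; its mode equals its mean, the precision-weighted average.
Prior precision 1/σ₀² = 1/1 = 1; data precision n/σ² = 45/2 = 22.5.
μ̂ = (1·5 + 22.5·3.69) / (1 + 22.5) = 88.025/23.5 = 3521/940 ≈ 3.746.

μ̂_MAP = 3.746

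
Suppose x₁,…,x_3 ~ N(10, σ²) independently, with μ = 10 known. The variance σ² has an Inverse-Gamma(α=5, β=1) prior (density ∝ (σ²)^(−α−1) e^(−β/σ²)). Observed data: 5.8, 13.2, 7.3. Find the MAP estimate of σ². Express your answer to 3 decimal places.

Sum of squared deviations about the known mean: SS = (5.8−10)² + (13.2−10)² + (7.3−10)² = 35.17.
The Normal likelihood contributes (σ²)^(−n/2) exp(−SS/(2σ²)), so the posterior is Inverse-Gamma(α + n/2, β + SS/2) = Inverse-Gamma(6.5, 18.585).
The mode of Inverse-Gamma(a, b) is b/(a+1) = 18.585/7.5 ≈ 2.478.

σ̂²_MAP = 2.478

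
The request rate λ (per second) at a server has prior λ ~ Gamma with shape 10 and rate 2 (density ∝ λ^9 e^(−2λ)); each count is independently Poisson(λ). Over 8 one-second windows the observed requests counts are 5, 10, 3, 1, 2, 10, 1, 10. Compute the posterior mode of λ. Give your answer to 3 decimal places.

Σxᵢ = 5+10+3+1+2+10+1+10 = 42, with n = 8.
Posterior ∝ λ^9e^(−2λ) · λ^42e^(−8λ) = λ^51e^(−10λ), i.e. Gamma(shape=52, rate=10).
The mode of a Gamma(a, b) with a ≥ 1 (shape–rate) is (a−1)/b = 51/10 ≈ 5.100.

λ̂_MAP = 5.100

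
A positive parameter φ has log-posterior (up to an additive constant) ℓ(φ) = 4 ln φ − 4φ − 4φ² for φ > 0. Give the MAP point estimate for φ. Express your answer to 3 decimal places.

ℓ'(φ) = 4/φ − 4 − 8φ. Setting this to zero and multiplying by φ: 8φ² + 4φ − 4 = 0.
φ = (−4 + √(4² + 4·8·4)) / (2·8) = (−4 + √144) / 16 = (−4 + 12)/16 = 1/2.
ℓ''(φ) = −4/φ² − 8 < 0, confirming a maximum.

φ̂_MAP = 0.500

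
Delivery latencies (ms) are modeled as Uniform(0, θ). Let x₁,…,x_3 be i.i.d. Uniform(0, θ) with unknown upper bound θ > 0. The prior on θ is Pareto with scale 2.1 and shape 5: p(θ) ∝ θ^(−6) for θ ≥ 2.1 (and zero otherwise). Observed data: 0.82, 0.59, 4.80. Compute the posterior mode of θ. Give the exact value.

θ̂_MAP = 4.80

The Uniform(0, θ) likelihood is θ^(−n) for θ ≥ max(xᵢ), zero otherwise. Here max(xᵢ) = 4.80.
Posterior ∝ θ^(−6) · θ^(−3) = θ^(−9) on θ ≥ max(2.1, 4.80) = 4.80.
This density is strictly decreasing in θ, so the posterior mode lies at the lower boundary of the support.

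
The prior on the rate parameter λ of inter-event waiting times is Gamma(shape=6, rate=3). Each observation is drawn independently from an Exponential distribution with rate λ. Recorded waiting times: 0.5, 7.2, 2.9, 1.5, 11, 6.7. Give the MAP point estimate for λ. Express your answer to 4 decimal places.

The Exponential(rate=λ) likelihood is ∝ λ^n e^(−λΣtᵢ). Here n = 6 and Σtᵢ = 0.5 + 7.2 + 2.9 + 1.5 + 11 + 6.7 = 29.8.
Posterior ∝ λ^5e^(−3λ) · λ^6e^(−29.8λ) = λ^11e^(−32.8λ), i.e. Gamma(12, 32.8).
Mode = (a−1)/b = 11/32.8 ≈ 0.3354.

λ̂_MAP = 0.3354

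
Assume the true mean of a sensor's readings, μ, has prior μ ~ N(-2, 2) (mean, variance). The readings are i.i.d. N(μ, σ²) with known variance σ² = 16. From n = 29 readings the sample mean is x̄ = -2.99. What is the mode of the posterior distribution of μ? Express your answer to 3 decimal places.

n = 29, x̄ = -2.99.
For a Normal prior and Normal likelihood with known variance, the posterior is Normal; its mode equals its mean, the precision-weighted average.
Prior precision 1/σ₀² = 1/2 = 0.5; data precision n/σ² = 29/16 = 1.8125.
μ̂ = (0.5·(-2) + 1.8125·(-2.99)) / (0.5 + 1.8125) = (-6.419375)/2.3125 = -10271/3700 ≈ -2.776.

μ̂_MAP = -2.776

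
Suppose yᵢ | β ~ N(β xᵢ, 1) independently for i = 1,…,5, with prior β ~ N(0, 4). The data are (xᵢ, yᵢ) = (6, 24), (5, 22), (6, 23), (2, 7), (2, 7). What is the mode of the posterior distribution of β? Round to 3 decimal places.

β̂_MAP = 3.990

log p(β | y) = −Σ(yᵢ − βxᵢ)²/(2·1) − β²/(2·4) + const.
Setting the derivative to zero: Σxᵢ(yᵢ − βxᵢ)/1 − β/4 = 0, so β = Σxᵢyᵢ / (Σxᵢ² + σ²/τ²).
Σxᵢyᵢ = 6·24 + 5·22 + 6·23 + 2·7 + 2·7 = 420; Σxᵢ² = 105; σ²/τ² = 0.25.
β̂_MAP = 420 / (105 + 0.25) = 420/105.25 ≈ 3.990.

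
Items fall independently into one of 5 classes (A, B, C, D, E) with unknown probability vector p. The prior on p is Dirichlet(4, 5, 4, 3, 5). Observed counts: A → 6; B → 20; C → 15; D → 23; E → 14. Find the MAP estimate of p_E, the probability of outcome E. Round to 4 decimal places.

The posterior is Dirichlet(αᵢ + nᵢ) = Dirichlet(10, 25, 19, 26, 19).
For a Dirichlet(a₁,…,a_K) with all aᵢ > 1, the mode has j-th component (aⱼ − 1)/(Σaᵢ − K).
Here Σaᵢ = 99 and K = 5, so p_E = (19 − 1)/(99 − 5) = 18/94 ≈ 0.1915.

MAP estimate of p_E = 0.1915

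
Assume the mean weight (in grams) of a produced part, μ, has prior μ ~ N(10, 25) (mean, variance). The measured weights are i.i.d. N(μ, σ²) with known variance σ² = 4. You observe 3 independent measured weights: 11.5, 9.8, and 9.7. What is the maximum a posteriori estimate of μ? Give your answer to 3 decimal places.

μ̂_MAP = 10.316

n = 3; x̄ = (11.5 + 9.8 + 9.7)/3 = 31/3 = 31/3 ≈ 10.3333.
For a Normal prior and Normal likelihood with known variance, the posterior is Normal; its mode equals its mean, the precision-weighted average.
Prior precision 1/σ₀² = 1/25 = 0.04; data precision n/σ² = 3/4 = 0.75.
μ̂ = (0.04·10 + 0.75·(31/3)) / (0.04 + 0.75) = 8.15/0.79 = 815/79 ≈ 10.316.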